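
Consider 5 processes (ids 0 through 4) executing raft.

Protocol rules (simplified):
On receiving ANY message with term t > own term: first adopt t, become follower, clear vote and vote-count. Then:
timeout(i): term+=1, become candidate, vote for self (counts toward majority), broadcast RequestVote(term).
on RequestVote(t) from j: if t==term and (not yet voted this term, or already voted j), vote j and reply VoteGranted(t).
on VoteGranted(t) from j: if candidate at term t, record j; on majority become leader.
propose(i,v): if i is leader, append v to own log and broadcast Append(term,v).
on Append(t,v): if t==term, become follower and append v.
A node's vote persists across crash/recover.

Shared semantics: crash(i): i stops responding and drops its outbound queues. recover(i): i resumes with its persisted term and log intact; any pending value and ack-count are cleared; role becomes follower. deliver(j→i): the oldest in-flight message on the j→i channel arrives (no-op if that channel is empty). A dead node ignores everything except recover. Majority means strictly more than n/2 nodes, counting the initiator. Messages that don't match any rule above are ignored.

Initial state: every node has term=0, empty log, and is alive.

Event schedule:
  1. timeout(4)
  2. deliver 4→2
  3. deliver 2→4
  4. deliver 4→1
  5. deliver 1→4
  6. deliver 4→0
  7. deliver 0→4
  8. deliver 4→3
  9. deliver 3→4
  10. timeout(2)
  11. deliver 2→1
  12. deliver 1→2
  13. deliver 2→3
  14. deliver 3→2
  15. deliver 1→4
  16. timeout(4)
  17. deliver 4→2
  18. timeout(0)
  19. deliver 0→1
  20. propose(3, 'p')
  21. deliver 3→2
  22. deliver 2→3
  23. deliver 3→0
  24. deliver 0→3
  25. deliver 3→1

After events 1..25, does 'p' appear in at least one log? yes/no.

[1] timeout(4) → N4(cand t1 [-])
[2] deliver 4→2 → N2(foll t1 [-])
[3] deliver 2→4 → ∅
[4] deliver 4→1 → N1(foll t1 [-])
[5] deliver 1→4 → N4(lead t1 [-])
[6] deliver 4→0 → N0(foll t1 [-])
[7] deliver 0→4 → ∅
[8] deliver 4→3 → N3(foll t1 [-])
[9] deliver 3→4 → ∅
[10] timeout(2) → N2(cand t2 [-])
[11] deliver 2→1 → N1(foll t2 [-])
[12] deliver 1→2 → ∅
[13] deliver 2→3 → N3(foll t2 [-])
[14] deliver 3→2 → N2(lead t2 [-])
[15] deliver 1→4 → ∅
[16] timeout(4) → N4(cand t2 [-])
[17] deliver 4→2 → ∅
[18] timeout(0) → N0(cand t2 [-])
[19] deliver 0→1 → ∅
[20] propose(3,'p') → ∅
[21] deliver 3→2 → ∅
[22] deliver 2→3 → ∅
[23] deliver 3→0 → ∅
[24] deliver 0→3 → ∅
[25] deliver 3→1 → ∅

no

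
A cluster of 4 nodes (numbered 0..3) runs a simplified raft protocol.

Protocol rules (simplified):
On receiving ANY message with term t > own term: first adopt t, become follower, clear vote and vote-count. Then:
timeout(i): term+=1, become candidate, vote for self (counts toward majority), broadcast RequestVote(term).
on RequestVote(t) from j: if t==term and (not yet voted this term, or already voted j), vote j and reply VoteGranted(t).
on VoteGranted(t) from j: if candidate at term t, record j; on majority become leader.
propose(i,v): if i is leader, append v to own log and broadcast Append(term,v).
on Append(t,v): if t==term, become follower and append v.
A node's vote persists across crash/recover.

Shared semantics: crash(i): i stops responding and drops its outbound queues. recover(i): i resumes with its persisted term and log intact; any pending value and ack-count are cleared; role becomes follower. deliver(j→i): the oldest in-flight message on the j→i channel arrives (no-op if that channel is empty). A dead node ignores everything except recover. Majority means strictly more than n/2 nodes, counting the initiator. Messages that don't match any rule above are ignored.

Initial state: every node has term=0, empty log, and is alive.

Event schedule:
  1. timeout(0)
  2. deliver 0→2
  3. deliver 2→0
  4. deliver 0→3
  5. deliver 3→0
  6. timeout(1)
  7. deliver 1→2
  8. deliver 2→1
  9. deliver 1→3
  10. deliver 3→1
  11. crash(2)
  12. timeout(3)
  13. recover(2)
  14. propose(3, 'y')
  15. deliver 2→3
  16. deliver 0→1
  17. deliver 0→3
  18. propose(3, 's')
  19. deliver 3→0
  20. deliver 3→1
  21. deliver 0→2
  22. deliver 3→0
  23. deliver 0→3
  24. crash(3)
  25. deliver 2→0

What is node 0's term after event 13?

1

1. timeout(0):  <0:cand t1 ->
2. deliver 0→2:  <2:foll t1 ->
3. deliver 2→0:  nop
4. deliver 0→3:  <3:foll t1 ->
5. deliver 3→0:  <0:lead t1 ->
6. timeout(1):  <1:cand t1 ->
7. deliver 1→2:  nop
8. deliver 2→1:  nop
9. deliver 1→3:  nop
10. deliver 3→1:  nop
11. crash(2):  <2:✗foll t1 ->
12. timeout(3):  <3:cand t2 ->
13. recover(2):  <2:foll t1 ->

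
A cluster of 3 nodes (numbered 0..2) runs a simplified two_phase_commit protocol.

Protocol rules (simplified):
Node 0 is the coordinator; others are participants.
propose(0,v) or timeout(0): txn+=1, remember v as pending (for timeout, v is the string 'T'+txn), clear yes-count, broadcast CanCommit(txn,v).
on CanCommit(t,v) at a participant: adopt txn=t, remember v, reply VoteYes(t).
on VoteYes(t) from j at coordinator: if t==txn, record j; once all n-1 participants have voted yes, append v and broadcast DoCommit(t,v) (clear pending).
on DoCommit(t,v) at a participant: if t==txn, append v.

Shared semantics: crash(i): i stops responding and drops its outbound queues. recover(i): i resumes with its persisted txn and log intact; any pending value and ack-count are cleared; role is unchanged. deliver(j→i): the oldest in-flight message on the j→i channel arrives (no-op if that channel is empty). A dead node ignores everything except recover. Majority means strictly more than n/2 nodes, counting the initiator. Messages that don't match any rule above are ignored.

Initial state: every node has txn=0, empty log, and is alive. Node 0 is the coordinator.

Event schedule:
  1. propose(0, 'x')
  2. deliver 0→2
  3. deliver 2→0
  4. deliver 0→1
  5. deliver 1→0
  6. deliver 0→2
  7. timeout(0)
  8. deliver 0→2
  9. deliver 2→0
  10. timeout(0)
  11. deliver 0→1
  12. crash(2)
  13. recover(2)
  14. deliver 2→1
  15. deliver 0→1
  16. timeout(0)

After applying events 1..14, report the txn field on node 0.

3

[1] propose(0,'x') → N0(coor t1 [-])
[2] deliver 0→2 → N2(part t1 [-])
[3] deliver 2→0 → ∅
[4] deliver 0→1 → N1(part t1 [-])
[5] deliver 1→0 → N0(coor t1 [x])
[6] deliver 0→2 → N2(part t1 [x])
[7] timeout(0) → N0(coor t2 [x])
[8] deliver 0→2 → N2(part t2 [x])
[9] deliver 2→0 → ∅
[10] timeout(0) → N0(coor t3 [x])
[11] deliver 0→1 → N1(part t1 [x])
[12] crash(2) → N2(✗part t2 [x])
[13] recover(2) → N2(part t2 [x])
[14] deliver 2→1 → ∅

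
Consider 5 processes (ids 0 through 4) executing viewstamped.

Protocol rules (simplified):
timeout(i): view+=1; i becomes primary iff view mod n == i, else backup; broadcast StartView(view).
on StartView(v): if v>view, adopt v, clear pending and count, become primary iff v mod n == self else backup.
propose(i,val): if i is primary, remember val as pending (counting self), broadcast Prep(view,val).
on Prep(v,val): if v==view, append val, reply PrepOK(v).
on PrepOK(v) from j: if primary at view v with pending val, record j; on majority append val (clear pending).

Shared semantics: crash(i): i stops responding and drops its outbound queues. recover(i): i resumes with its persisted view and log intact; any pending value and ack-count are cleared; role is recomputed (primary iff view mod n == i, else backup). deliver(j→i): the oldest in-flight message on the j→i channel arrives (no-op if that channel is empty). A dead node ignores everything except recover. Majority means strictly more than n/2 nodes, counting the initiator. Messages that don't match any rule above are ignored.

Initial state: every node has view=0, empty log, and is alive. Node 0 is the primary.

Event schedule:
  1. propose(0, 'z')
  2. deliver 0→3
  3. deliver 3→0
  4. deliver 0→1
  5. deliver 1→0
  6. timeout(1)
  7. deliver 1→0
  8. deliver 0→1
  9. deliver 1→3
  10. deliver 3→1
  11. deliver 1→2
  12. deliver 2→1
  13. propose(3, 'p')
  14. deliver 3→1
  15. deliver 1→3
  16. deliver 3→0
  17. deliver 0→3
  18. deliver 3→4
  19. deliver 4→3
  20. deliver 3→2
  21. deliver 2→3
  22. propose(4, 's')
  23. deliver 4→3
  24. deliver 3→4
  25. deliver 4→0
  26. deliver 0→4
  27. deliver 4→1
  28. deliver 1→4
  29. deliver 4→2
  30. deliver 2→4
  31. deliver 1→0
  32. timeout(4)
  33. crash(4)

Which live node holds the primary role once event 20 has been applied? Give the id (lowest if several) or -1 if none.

e1 propose(0,'z'): ·
e2 deliver 0→3: 3[back,v=0,z]
e3 deliver 3→0: ·
e4 deliver 0→1: 1[back,v=0,z]
e5 deliver 1→0: 0[prim,v=0,z]
e6 timeout(1): 1[prim,v=1,z]
e7 deliver 1→0: 0[back,v=1,z]
e8 deliver 0→1: ·
e9 deliver 1→3: 3[back,v=1,z]
e10 deliver 3→1: ·
e11 deliver 1→2: 2[back,v=1,-]
e12 deliver 2→1: ·
e13 propose(3,'p'): ·
e14 deliver 3→1: ·
e15 deliver 1→3: ·
e16 deliver 3→0: ·
e17 deliver 0→3: ·
e18 deliver 3→4: ·
e19 deliver 4→3: ·
e20 deliver 3→2: ·

1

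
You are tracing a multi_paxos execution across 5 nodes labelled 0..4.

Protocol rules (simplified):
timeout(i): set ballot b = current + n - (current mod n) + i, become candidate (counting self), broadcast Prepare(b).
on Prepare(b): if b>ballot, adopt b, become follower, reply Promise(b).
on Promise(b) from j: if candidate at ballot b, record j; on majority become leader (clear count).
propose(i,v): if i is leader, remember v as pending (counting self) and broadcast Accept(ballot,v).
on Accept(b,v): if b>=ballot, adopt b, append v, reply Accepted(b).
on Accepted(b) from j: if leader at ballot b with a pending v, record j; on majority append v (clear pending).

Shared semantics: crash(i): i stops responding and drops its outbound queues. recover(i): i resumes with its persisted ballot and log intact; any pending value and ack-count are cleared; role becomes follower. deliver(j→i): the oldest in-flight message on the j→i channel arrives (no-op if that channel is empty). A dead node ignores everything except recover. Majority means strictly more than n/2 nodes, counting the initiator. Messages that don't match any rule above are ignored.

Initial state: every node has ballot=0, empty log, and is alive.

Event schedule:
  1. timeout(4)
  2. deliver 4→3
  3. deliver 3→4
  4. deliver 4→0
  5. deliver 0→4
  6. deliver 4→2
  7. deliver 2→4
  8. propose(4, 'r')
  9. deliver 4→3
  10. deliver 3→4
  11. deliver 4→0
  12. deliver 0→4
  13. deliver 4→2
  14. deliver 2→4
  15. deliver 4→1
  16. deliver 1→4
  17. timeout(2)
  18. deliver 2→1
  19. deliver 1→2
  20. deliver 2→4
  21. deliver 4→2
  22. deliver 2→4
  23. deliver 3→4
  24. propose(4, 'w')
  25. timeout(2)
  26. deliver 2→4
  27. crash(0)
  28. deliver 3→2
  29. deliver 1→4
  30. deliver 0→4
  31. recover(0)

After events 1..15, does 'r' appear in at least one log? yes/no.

[1] timeout(4) → N4(cand b9 [-])
[2] deliver 4→3 → N3(foll b9 [-])
[3] deliver 3→4 → ∅
[4] deliver 4→0 → N0(foll b9 [-])
[5] deliver 0→4 → N4(lead b9 [-])
[6] deliver 4→2 → N2(foll b9 [-])
[7] deliver 2→4 → ∅
[8] propose(4,'r') → ∅
[9] deliver 4→3 → N3(foll b9 [r])
[10] deliver 3→4 → ∅
[11] deliver 4→0 → N0(foll b9 [r])
[12] deliver 0→4 → N4(lead b9 [r])
[13] deliver 4→2 → N2(foll b9 [r])
[14] deliver 2→4 → ∅
[15] deliver 4→1 → N1(foll b9 [-])

yes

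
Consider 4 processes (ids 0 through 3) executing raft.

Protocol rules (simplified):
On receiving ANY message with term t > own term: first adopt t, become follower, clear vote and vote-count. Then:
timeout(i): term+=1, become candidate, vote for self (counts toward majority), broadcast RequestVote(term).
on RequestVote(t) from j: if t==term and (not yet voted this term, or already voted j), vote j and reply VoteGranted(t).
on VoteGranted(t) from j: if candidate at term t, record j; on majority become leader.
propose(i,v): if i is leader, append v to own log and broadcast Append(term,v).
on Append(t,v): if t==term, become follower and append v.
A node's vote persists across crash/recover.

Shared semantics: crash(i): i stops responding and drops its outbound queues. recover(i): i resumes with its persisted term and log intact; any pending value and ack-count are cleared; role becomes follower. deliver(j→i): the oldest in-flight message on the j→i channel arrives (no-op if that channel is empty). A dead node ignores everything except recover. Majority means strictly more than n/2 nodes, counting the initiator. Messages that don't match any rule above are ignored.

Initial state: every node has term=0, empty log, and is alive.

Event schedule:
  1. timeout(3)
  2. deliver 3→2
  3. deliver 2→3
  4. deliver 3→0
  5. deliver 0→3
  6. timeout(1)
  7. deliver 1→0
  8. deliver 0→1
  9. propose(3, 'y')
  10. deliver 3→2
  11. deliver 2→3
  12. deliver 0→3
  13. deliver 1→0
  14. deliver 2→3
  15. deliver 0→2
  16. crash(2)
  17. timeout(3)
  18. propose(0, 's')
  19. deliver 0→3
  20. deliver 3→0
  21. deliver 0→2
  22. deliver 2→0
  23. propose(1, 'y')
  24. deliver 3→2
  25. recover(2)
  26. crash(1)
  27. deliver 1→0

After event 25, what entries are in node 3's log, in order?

y

[1] timeout(3) → N3(cand t1 [-])
[2] deliver 3→2 → N2(foll t1 [-])
[3] deliver 2→3 → ∅
[4] deliver 3→0 → N0(foll t1 [-])
[5] deliver 0→3 → N3(lead t1 [-])
[6] timeout(1) → N1(cand t1 [-])
[7] deliver 1→0 → ∅
[8] deliver 0→1 → ∅
[9] propose(3,'y') → N3(lead t1 [y])
[10] deliver 3→2 → N2(foll t1 [y])
[11] deliver 2→3 → ∅
[12] deliver 0→3 → ∅
[13] deliver 1→0 → ∅
[14] deliver 2→3 → ∅
[15] deliver 0→2 → ∅
[16] crash(2) → N2(✗foll t1 [y])
[17] timeout(3) → N3(cand t2 [y])
[18] propose(0,'s') → ∅
[19] deliver 0→3 → ∅
[20] deliver 3→0 → N0(foll t1 [y])
[21] deliver 0→2 → ∅
[22] deliver 2→0 → ∅
[23] propose(1,'y') → ∅
[24] deliver 3→2 → ∅
[25] recover(2) → N2(foll t1 [y])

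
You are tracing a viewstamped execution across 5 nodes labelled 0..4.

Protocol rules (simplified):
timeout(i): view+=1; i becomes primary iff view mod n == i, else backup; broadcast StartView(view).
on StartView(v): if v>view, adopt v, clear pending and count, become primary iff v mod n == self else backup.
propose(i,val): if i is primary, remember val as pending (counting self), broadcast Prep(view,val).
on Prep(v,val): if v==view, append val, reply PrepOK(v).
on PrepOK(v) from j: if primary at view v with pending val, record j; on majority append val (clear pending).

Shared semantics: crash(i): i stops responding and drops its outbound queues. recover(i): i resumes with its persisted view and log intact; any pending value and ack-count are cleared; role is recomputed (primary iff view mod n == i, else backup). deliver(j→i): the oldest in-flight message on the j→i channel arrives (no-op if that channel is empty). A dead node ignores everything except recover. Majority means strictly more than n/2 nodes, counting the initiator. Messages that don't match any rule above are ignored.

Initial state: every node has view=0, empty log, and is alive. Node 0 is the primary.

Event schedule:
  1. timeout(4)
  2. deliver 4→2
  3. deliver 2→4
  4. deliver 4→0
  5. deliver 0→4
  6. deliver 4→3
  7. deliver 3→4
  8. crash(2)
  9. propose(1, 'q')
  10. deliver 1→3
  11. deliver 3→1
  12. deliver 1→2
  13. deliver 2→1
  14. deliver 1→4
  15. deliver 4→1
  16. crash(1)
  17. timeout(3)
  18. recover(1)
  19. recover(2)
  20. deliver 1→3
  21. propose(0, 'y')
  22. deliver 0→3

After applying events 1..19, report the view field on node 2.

after 1 — timeout(4): n4:back/v1/[-]
after 2 — deliver 4→2: n2:back/v1/[-]
after 3 — deliver 2→4: ·
after 4 — deliver 4→0: n0:back/v1/[-]
after 5 — deliver 0→4: ·
after 6 — deliver 4→3: n3:back/v1/[-]
after 7 — deliver 3→4: ·
after 8 — crash(2): n2:✗back/v1/[-]
after 9 — propose(1,'q'): ·
after 10 — deliver 1→3: ·
after 11 — deliver 3→1: ·
after 12 — deliver 1→2: ·
after 13 — deliver 2→1: ·
after 14 — deliver 1→4: ·
after 15 — deliver 4→1: n1:prim/v1/[-]
after 16 — crash(1): n1:✗prim/v1/[-]
after 17 — timeout(3): n3:back/v2/[-]
after 18 — recover(1): n1:prim/v1/[-]
after 19 — recover(2): n2:back/v1/[-]

1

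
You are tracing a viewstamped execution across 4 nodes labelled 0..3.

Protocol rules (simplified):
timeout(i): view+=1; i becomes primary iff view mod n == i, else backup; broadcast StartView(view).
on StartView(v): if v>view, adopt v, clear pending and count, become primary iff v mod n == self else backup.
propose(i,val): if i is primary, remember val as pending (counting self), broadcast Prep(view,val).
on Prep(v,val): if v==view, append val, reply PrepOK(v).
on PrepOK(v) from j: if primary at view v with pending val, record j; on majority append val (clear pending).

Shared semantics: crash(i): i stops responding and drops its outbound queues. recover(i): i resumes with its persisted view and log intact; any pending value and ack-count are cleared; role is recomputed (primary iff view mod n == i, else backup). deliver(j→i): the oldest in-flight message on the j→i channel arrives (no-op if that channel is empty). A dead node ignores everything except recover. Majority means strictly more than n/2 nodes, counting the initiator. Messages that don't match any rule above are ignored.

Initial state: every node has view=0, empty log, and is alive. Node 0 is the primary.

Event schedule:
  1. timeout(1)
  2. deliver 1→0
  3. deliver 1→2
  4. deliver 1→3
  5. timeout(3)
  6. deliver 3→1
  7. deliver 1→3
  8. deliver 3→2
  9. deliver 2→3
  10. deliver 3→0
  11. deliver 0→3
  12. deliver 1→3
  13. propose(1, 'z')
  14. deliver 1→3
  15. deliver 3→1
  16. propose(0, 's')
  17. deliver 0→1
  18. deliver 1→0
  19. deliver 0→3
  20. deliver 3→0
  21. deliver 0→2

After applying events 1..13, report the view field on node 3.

2

after 1 — timeout(1): n1:prim/v1/[-]
after 2 — deliver 1→0: n0:back/v1/[-]
after 3 — deliver 1→2: n2:back/v1/[-]
after 4 — deliver 1→3: n3:back/v1/[-]
after 5 — timeout(3): n3:back/v2/[-]
after 6 — deliver 3→1: n1:back/v2/[-]
after 7 — deliver 1→3: ·
after 8 — deliver 3→2: n2:prim/v2/[-]
after 9 — deliver 2→3: ·
after 10 — deliver 3→0: n0:back/v2/[-]
after 11 — deliver 0→3: ·
after 12 — deliver 1→3: ·
after 13 — propose(1,'z'): ·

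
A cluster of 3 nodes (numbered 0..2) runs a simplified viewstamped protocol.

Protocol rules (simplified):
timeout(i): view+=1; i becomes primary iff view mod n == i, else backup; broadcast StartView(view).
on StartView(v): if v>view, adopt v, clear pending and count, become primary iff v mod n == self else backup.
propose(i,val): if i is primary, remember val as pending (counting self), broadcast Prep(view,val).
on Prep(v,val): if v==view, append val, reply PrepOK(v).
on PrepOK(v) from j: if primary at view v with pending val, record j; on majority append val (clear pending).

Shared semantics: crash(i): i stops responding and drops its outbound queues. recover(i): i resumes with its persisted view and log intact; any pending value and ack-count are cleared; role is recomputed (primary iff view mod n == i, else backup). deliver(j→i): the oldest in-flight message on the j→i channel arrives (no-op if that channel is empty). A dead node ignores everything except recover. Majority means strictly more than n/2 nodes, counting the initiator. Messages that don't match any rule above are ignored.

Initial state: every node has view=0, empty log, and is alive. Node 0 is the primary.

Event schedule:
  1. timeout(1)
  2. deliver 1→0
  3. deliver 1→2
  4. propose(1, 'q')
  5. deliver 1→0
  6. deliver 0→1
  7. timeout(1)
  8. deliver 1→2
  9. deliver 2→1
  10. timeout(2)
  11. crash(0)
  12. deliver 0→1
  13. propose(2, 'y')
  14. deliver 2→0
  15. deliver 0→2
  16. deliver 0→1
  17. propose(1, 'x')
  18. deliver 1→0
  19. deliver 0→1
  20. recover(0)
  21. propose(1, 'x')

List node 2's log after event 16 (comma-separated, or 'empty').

e1 timeout(1): 1[prim,v=1,-]
e2 deliver 1→0: 0[back,v=1,-]
e3 deliver 1→2: 2[back,v=1,-]
e4 propose(1,'q'): ·
e5 deliver 1→0: 0[back,v=1,q]
e6 deliver 0→1: 1[prim,v=1,q]
e7 timeout(1): 1[back,v=2,q]
e8 deliver 1→2: 2[back,v=1,q]
e9 deliver 2→1: ·
e10 timeout(2): 2[prim,v=2,q]
e11 crash(0): 0[✗back,v=1,q]
e12 deliver 0→1: ·
e13 propose(2,'y'): ·
e14 deliver 2→0: ·
e15 deliver 0→2: ·
e16 deliver 0→1: ·

q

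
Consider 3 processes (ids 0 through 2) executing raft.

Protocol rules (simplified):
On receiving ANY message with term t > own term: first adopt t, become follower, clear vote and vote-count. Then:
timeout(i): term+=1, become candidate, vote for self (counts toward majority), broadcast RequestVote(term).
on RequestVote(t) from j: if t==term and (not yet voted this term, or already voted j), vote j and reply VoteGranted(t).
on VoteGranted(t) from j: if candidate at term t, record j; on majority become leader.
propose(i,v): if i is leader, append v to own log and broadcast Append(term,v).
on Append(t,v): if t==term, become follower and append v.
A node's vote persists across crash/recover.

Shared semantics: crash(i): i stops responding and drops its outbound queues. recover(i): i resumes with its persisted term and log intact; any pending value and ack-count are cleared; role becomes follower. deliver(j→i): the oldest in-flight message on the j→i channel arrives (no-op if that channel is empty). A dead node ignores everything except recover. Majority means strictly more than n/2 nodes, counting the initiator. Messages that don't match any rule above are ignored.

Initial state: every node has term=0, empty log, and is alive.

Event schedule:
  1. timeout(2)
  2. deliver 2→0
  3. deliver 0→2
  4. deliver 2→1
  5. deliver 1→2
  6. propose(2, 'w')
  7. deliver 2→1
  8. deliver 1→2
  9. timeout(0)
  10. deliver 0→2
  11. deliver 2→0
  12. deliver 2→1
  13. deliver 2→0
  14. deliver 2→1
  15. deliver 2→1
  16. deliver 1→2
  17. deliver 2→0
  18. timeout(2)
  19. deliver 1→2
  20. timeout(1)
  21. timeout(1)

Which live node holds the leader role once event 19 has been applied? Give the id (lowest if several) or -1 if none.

e1 timeout(2): 2[cand,t=1,-]
e2 deliver 2→0: 0[foll,t=1,-]
e3 deliver 0→2: 2[lead,t=1,-]
e4 deliver 2→1: 1[foll,t=1,-]
e5 deliver 1→2: ·
e6 propose(2,'w'): 2[lead,t=1,w]
e7 deliver 2→1: 1[foll,t=1,w]
e8 deliver 1→2: ·
e9 timeout(0): 0[cand,t=2,-]
e10 deliver 0→2: 2[foll,t=2,w]
e11 deliver 2→0: ·
e12 deliver 2→1: ·
e13 deliver 2→0: 0[lead,t=2,-]
e14 deliver 2→1: ·
e15 deliver 2→1: ·
e16 deliver 1→2: ·
e17 deliver 2→0: ·
e18 timeout(2): 2[cand,t=3,w]
e19 deliver 1→2: ·

0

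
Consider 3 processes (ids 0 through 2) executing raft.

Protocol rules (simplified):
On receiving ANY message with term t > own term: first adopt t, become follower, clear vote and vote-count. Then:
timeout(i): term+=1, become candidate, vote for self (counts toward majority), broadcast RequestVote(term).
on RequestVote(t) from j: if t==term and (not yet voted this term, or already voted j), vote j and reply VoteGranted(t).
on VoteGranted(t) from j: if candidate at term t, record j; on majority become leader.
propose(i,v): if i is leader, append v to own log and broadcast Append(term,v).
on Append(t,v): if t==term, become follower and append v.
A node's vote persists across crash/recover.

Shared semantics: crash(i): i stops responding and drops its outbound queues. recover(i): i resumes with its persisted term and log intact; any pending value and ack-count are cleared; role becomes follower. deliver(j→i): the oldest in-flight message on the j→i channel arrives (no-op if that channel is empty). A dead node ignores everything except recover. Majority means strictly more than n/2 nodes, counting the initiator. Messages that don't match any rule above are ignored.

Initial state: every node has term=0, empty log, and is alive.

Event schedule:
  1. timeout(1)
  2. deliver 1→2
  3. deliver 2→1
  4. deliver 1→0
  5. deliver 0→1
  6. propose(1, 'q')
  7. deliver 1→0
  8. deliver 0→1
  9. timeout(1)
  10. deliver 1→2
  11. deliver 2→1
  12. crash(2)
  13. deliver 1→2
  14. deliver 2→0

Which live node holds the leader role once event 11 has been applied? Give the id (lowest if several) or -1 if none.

e1 timeout(1): 1[cand,t=1,-]
e2 deliver 1→2: 2[foll,t=1,-]
e3 deliver 2→1: 1[lead,t=1,-]
e4 deliver 1→0: 0[foll,t=1,-]
e5 deliver 0→1: ·
e6 propose(1,'q'): 1[lead,t=1,q]
e7 deliver 1→0: 0[foll,t=1,q]
e8 deliver 0→1: ·
e9 timeout(1): 1[cand,t=2,q]
e10 deliver 1→2: 2[foll,t=1,q]
e11 deliver 2→1: ·

-1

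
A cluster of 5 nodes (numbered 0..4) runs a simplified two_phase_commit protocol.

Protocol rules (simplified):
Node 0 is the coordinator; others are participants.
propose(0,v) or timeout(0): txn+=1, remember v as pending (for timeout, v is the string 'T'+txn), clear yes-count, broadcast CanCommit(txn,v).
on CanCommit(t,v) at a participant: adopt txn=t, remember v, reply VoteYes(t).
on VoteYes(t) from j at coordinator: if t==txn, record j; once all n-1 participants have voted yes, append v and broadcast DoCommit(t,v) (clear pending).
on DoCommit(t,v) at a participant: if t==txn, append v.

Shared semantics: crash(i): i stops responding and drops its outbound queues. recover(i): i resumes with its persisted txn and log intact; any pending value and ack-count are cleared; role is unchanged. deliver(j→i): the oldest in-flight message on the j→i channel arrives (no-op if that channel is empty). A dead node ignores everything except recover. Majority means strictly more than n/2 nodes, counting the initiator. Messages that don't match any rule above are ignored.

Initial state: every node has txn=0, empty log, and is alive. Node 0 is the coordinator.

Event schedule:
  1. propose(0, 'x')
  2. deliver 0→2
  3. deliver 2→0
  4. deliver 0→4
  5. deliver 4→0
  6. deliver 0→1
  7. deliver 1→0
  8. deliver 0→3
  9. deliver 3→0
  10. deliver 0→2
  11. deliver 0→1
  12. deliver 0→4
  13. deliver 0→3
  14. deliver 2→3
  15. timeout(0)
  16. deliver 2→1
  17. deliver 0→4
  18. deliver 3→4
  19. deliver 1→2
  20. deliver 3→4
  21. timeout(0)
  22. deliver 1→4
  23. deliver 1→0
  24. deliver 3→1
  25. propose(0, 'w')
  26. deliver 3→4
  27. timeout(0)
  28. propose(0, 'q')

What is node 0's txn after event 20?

e1 propose(0,'x'): 0[coor,t=1,-]
e2 deliver 0→2: 2[part,t=1,-]
e3 deliver 2→0: ·
e4 deliver 0→4: 4[part,t=1,-]
e5 deliver 4→0: ·
e6 deliver 0→1: 1[part,t=1,-]
e7 deliver 1→0: ·
e8 deliver 0→3: 3[part,t=1,-]
e9 deliver 3→0: 0[coor,t=1,x]
e10 deliver 0→2: 2[part,t=1,x]
e11 deliver 0→1: 1[part,t=1,x]
e12 deliver 0→4: 4[part,t=1,x]
e13 deliver 0→3: 3[part,t=1,x]
e14 deliver 2→3: ·
e15 timeout(0): 0[coor,t=2,x]
e16 deliver 2→1: ·
e17 deliver 0→4: 4[part,t=2,x]
e18 deliver 3→4: ·
e19 deliver 1→2: ·
e20 deliver 3→4: ·

2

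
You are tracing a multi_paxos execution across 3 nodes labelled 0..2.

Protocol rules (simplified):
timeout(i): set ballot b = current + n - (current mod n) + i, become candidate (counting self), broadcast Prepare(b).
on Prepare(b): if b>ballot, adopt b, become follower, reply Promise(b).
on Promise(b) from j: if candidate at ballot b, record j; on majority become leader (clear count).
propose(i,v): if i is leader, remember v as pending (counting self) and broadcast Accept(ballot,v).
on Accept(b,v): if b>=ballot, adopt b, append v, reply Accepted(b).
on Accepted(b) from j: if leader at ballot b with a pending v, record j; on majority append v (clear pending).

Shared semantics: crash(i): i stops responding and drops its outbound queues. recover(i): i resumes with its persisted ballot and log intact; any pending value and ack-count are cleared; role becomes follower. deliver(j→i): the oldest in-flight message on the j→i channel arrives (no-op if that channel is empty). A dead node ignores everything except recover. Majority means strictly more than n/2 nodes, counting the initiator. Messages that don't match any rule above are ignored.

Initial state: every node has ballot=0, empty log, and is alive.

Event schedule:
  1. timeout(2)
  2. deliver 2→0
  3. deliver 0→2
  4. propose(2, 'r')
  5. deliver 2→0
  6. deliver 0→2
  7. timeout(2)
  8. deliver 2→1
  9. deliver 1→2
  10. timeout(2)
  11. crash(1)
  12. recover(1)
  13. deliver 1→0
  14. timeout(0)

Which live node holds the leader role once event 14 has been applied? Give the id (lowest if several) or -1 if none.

-1

1. timeout(2):  <2:cand b5 ->
2. deliver 2→0:  <0:foll b5 ->
3. deliver 0→2:  <2:lead b5 ->
4. propose(2,'r'):  nop
5. deliver 2→0:  <0:foll b5 r>
6. deliver 0→2:  <2:lead b5 r>
7. timeout(2):  <2:cand b8 r>
8. deliver 2→1:  <1:foll b5 ->
9. deliver 1→2:  nop
10. timeout(2):  <2:cand b11 r>
11. crash(1):  <1:✗foll b5 ->
12. recover(1):  <1:foll b5 ->
13. deliver 1→0:  nop
14. timeout(0):  <0:cand b6 r>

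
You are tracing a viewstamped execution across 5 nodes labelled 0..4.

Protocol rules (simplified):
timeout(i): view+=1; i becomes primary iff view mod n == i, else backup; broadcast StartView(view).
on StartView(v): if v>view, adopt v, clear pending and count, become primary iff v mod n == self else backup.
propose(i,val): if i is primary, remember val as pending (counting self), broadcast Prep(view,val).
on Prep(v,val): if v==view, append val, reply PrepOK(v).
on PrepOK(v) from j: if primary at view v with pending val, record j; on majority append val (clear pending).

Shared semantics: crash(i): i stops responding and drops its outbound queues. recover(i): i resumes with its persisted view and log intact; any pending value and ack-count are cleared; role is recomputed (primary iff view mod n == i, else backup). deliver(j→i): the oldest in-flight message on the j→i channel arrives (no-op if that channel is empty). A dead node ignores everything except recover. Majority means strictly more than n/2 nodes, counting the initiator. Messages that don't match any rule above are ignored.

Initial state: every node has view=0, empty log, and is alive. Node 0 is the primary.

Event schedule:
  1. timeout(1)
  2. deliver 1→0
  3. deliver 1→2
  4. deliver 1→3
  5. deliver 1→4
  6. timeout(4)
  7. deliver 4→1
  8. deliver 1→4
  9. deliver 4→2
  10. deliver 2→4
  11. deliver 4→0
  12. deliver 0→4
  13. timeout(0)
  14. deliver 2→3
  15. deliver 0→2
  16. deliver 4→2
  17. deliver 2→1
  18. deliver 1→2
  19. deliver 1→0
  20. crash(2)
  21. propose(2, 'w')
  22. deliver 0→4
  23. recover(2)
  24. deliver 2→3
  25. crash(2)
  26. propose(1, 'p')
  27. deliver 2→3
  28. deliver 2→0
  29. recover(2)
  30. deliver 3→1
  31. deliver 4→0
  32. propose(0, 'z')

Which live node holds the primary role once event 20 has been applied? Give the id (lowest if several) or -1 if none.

step 1 timeout(1): 1={prim,v=1,log=-}
step 2 deliver 1→0: 0={back,v=1,log=-}
step 3 deliver 1→2: 2={back,v=1,log=-}
step 4 deliver 1→3: 3={back,v=1,log=-}
step 5 deliver 1→4: 4={back,v=1,log=-}
step 6 timeout(4): 4={back,v=2,log=-}
step 7 deliver 4→1: 1={back,v=2,log=-}
step 8 deliver 1→4: —
step 9 deliver 4→2: 2={prim,v=2,log=-}
step 10 deliver 2→4: —
step 11 deliver 4→0: 0={back,v=2,log=-}
step 12 deliver 0→4: —
step 13 timeout(0): 0={back,v=3,log=-}
step 14 deliver 2→3: —
step 15 deliver 0→2: 2={back,v=3,log=-}
step 16 deliver 4→2: —
step 17 deliver 2→1: —
step 18 deliver 1→2: —
step 19 deliver 1→0: —
step 20 crash(2): 2={✗back,v=3,log=-}

-1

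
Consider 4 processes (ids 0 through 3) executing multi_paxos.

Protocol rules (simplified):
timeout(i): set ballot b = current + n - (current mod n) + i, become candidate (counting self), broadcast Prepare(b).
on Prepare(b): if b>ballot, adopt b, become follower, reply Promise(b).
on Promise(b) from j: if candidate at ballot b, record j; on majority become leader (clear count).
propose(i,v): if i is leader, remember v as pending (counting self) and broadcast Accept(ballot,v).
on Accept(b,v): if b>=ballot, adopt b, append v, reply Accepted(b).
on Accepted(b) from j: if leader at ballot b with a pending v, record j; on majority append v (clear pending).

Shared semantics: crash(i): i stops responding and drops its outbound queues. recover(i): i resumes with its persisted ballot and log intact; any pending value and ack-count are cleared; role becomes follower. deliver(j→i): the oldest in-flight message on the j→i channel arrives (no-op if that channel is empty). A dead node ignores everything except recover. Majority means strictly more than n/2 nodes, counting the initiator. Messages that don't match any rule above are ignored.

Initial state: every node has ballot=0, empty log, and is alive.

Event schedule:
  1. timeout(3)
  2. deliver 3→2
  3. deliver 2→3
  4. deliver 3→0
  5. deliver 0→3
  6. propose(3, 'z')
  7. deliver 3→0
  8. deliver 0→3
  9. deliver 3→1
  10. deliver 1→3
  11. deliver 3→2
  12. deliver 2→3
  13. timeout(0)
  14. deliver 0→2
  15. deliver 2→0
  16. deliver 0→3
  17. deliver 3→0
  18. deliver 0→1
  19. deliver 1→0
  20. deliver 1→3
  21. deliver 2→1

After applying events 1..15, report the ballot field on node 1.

step 1 timeout(3): 3={cand,b=7,log=-}
step 2 deliver 3→2: 2={foll,b=7,log=-}
step 3 deliver 2→3: —
step 4 deliver 3→0: 0={foll,b=7,log=-}
step 5 deliver 0→3: 3={lead,b=7,log=-}
step 6 propose(3,'z'): —
step 7 deliver 3→0: 0={foll,b=7,log=z}
step 8 deliver 0→3: —
step 9 deliver 3→1: 1={foll,b=7,log=-}
step 10 deliver 1→3: —
step 11 deliver 3→2: 2={foll,b=7,log=z}
step 12 deliver 2→3: 3={lead,b=7,log=z}
step 13 timeout(0): 0={cand,b=8,log=z}
step 14 deliver 0→2: 2={foll,b=8,log=z}
step 15 deliver 2→0: —

7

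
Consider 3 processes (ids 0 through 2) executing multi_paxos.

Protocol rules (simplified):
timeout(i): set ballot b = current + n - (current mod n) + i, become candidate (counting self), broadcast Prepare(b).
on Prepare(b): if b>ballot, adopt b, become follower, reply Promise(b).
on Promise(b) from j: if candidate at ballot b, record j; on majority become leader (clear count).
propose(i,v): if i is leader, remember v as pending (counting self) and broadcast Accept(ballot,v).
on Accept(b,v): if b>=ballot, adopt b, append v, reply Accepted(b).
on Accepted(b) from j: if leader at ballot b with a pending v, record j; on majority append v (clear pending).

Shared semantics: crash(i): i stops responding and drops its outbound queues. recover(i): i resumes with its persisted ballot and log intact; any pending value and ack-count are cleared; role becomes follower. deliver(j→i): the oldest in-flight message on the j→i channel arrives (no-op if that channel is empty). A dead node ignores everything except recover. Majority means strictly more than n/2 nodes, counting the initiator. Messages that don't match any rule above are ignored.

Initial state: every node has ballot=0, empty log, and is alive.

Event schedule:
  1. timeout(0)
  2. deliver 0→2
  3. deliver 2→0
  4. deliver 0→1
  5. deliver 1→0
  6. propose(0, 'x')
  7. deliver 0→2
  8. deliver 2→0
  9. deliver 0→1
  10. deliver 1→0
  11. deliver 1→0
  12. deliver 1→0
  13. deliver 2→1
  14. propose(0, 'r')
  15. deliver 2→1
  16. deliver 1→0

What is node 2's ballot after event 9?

3

after 1 — timeout(0): n0:cand/b3/[-]
after 2 — deliver 0→2: n2:foll/b3/[-]
after 3 — deliver 2→0: n0:lead/b3/[-]
after 4 — deliver 0→1: n1:foll/b3/[-]
after 5 — deliver 1→0: ·
after 6 — propose(0,'x'): ·
after 7 — deliver 0→2: n2:foll/b3/[x]
after 8 — deliver 2→0: n0:lead/b3/[x]
after 9 — deliver 0→1: n1:foll/b3/[x]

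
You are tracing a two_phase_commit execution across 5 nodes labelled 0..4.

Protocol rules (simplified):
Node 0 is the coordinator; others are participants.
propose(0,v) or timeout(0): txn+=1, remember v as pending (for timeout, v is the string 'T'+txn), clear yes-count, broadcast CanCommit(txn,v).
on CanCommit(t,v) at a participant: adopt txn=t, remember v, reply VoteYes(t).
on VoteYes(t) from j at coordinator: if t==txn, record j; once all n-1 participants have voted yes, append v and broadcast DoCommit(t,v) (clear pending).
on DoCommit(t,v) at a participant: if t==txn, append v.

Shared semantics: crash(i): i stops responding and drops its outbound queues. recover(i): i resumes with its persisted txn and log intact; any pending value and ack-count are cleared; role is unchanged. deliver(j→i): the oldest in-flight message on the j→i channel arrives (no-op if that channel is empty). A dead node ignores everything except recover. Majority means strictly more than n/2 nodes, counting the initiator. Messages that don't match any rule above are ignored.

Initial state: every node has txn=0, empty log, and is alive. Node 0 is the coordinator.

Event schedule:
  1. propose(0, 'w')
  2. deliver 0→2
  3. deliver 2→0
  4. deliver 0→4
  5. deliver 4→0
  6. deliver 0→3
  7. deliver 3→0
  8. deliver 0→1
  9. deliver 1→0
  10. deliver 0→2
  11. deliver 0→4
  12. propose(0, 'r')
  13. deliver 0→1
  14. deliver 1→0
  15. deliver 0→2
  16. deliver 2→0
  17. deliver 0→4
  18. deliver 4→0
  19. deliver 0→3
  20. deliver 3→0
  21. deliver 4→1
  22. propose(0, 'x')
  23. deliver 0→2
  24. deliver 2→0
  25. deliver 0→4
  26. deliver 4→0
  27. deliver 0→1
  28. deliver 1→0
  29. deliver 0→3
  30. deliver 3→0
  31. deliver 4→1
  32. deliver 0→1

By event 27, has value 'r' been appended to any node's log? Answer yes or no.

after 1 — propose(0,'w'): n0:coor/t1/[-]
after 2 — deliver 0→2: n2:part/t1/[-]
after 3 — deliver 2→0: ·
after 4 — deliver 0→4: n4:part/t1/[-]
after 5 — deliver 4→0: ·
after 6 — deliver 0→3: n3:part/t1/[-]
after 7 — deliver 3→0: ·
after 8 — deliver 0→1: n1:part/t1/[-]
after 9 — deliver 1→0: n0:coor/t1/[w]
after 10 — deliver 0→2: n2:part/t1/[w]
after 11 — deliver 0→4: n4:part/t1/[w]
after 12 — propose(0,'r'): n0:coor/t2/[w]
after 13 — deliver 0→1: n1:part/t1/[w]
after 14 — deliver 1→0: ·
after 15 — deliver 0→2: n2:part/t2/[w]
after 16 — deliver 2→0: ·
after 17 — deliver 0→4: n4:part/t2/[w]
after 18 — deliver 4→0: ·
after 19 — deliver 0→3: n3:part/t1/[w]
after 20 — deliver 3→0: ·
after 21 — deliver 4→1: ·
after 22 — propose(0,'x'): n0:coor/t3/[w]
after 23 — deliver 0→2: n2:part/t3/[w]
after 24 — deliver 2→0: ·
after 25 — deliver 0→4: n4:part/t3/[w]
after 26 — deliver 4→0: ·
after 27 — deliver 0→1: n1:part/t2/[w]

no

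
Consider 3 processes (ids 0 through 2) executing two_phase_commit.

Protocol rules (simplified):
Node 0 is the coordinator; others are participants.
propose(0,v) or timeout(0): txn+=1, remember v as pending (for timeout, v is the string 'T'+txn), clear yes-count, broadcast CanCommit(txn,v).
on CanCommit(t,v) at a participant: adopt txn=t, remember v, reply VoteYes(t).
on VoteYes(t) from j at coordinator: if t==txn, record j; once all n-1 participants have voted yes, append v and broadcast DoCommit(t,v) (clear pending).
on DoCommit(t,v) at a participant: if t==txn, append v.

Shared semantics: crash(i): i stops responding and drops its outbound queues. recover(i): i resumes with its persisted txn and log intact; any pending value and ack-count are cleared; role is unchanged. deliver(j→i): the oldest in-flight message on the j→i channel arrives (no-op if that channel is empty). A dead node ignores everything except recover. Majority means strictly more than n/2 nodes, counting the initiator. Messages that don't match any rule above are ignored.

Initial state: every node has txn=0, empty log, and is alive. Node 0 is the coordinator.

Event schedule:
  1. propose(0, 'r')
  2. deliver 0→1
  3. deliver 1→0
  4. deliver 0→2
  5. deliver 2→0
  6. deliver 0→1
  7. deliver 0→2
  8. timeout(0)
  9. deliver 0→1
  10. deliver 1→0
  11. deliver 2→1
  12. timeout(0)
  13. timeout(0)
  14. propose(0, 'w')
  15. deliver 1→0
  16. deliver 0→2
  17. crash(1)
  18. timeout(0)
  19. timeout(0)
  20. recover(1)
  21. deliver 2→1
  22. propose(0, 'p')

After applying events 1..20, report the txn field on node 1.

step 1 propose(0,'r'): 0={coor,t=1,log=-}
step 2 deliver 0→1: 1={part,t=1,log=-}
step 3 deliver 1→0: —
step 4 deliver 0→2: 2={part,t=1,log=-}
step 5 deliver 2→0: 0={coor,t=1,log=r}
step 6 deliver 0→1: 1={part,t=1,log=r}
step 7 deliver 0→2: 2={part,t=1,log=r}
step 8 timeout(0): 0={coor,t=2,log=r}
step 9 deliver 0→1: 1={part,t=2,log=r}
step 10 deliver 1→0: —
step 11 deliver 2→1: —
step 12 timeout(0): 0={coor,t=3,log=r}
step 13 timeout(0): 0={coor,t=4,log=r}
step 14 propose(0,'w'): 0={coor,t=5,log=r}
step 15 deliver 1→0: —
step 16 deliver 0→2: 2={part,t=2,log=r}
step 17 crash(1): 1={✗part,t=2,log=r}
step 18 timeout(0): 0={coor,t=6,log=r}
step 19 timeout(0): 0={coor,t=7,log=r}
step 20 recover(1): 1={part,t=2,log=r}

2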